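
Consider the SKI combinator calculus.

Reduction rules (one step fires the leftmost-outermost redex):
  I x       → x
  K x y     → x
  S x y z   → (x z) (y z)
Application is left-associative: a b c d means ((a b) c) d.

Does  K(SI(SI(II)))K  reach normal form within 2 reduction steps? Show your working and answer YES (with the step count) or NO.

  start: K(SI(SI(II)))K
  [1] SI(SI(II))
  [2] SI(SII)

Answer: YES — reaches normal form SI(SII) in 2 ≤ 2 steps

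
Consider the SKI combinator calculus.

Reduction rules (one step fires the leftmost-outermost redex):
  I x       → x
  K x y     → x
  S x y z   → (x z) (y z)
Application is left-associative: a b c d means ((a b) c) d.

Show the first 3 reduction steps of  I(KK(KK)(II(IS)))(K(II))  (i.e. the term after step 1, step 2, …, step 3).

  start: I(KK(KK)(II(IS)))(K(II))
  →1  KK(KK)(II(IS))(K(II))
  →2  K(II(IS))(K(II))
  →3  II(IS)

Answer: after 3 steps: II(IS)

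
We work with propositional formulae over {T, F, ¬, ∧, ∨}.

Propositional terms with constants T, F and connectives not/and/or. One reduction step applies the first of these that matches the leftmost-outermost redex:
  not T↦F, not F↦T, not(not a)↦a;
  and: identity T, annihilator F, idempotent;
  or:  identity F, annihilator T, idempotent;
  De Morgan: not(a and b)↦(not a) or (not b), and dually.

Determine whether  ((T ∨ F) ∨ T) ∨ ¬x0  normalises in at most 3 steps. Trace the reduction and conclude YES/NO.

  start: ((T ∨ F) ∨ T) ∨ ¬x0
  step 1: T ∨ ¬x0
  step 2: T

Answer: YES — reaches normal form T in 2 ≤ 3 steps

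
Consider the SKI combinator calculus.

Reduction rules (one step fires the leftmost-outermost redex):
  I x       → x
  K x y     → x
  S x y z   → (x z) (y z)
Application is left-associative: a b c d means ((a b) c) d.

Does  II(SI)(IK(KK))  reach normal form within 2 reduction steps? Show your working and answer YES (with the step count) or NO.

Answer: NO — after 2 steps the term is SI(IK(KK)), not yet normal

Working:
  start: II(SI)(IK(KK))
  [1] I(SI)(IK(KK))
  [2] SI(IK(KK))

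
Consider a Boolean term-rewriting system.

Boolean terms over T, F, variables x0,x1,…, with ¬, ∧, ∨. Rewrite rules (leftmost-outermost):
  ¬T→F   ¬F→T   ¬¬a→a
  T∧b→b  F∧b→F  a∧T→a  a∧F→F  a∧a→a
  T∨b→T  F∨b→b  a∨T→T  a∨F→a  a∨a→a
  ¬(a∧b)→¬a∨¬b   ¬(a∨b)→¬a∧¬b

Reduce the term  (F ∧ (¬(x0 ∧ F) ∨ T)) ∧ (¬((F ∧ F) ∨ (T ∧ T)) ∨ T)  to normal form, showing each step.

Answer: normal form = F  (in 2 steps)

Derivation:
  start: (F ∧ (¬(x0 ∧ F) ∨ T)) ∧ (¬((F ∧ F) ∨ (T ∧ T)) ∨ T)
  →1  F ∧ (¬((F ∧ F) ∨ (T ∧ T)) ∨ T)
  →2  F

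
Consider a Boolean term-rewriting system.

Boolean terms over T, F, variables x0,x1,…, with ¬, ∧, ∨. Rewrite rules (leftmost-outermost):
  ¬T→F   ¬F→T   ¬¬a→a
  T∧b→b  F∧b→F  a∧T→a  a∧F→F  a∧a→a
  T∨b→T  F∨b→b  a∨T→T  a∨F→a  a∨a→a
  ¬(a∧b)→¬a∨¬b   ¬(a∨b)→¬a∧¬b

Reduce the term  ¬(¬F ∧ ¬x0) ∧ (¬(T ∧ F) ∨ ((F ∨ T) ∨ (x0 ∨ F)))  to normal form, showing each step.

Answer: normal form = x0  (in 10 steps)

Working:
  start: ¬(¬F ∧ ¬x0) ∧ (¬(T ∧ F) ∨ ((F ∨ T) ∨ (x0 ∨ F)))
  step 1: (¬¬F ∨ ¬¬x0) ∧ (¬(T ∧ F) ∨ ((F ∨ T) ∨ (x0 ∨ F)))
  step 2: (F ∨ ¬¬x0) ∧ (¬(T ∧ F) ∨ ((F ∨ T) ∨ (x0 ∨ F)))
  step 3: ¬¬x0 ∧ (¬(T ∧ F) ∨ ((F ∨ T) ∨ (x0 ∨ F)))
  step 4: x0 ∧ (¬(T ∧ F) ∨ ((F ∨ T) ∨ (x0 ∨ F)))
  step 5: x0 ∧ ((¬T ∨ ¬F) ∨ ((F ∨ T) ∨ (x0 ∨ F)))
  step 6: x0 ∧ ((F ∨ ¬F) ∨ ((F ∨ T) ∨ (x0 ∨ F)))
  step 7: x0 ∧ (¬F ∨ ((F ∨ T) ∨ (x0 ∨ F)))
  step 8: x0 ∧ (T ∨ ((F ∨ T) ∨ (x0 ∨ F)))
  step 9: x0 ∧ T
  step 10: x0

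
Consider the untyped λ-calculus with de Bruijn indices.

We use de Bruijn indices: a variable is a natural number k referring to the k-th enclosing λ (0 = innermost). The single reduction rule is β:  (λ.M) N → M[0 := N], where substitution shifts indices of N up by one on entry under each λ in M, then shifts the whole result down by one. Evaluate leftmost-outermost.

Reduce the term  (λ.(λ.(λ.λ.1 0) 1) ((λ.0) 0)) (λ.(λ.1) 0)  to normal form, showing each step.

  start: (λ.(λ.(λ.λ.1 0) 1) ((λ.0) 0)) (λ.(λ.1) 0)
  [1] (λ.(λ.λ.1 0) (λ.(λ.1) 0)) ((λ.0) (λ.(λ.1) 0))
  [2] (λ.λ.1 0) (λ.(λ.1) 0)
  [3] λ.(λ.(λ.1) 0) 0
  [4] λ.(λ.1) 0
  [5] λ.0

Answer: normal form = λ.0  (in 5 steps)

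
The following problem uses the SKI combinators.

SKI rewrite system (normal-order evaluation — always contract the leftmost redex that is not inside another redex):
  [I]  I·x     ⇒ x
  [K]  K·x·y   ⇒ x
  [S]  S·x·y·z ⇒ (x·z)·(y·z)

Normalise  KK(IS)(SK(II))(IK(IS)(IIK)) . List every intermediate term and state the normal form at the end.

Answer: normal form = SKI  (in 3 steps)

Derivation:
  start: KK(IS)(SK(II))(IK(IS)(IIK))
  [1] K(SK(II))(IK(IS)(IIK))
  [2] SK(II)
  [3] SKI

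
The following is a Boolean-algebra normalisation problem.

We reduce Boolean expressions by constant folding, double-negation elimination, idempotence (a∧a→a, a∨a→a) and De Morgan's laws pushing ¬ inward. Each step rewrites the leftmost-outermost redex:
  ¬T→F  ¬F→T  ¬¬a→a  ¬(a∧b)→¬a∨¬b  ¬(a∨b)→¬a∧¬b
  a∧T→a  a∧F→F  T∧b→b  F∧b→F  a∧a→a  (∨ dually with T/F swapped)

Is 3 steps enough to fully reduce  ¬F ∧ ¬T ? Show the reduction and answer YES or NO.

Answer: YES — reaches normal form F in 3 ≤ 3 steps

Reduction:
  start: ¬F ∧ ¬T
  [1] T ∧ ¬T
  [2] ¬T
  [3] F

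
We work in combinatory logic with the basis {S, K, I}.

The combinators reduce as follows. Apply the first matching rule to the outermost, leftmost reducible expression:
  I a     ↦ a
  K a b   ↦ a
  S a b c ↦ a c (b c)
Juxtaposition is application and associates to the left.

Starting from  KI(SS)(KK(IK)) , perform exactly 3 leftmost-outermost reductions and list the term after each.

Answer: after 3 steps: K

Working:
  start: KI(SS)(KK(IK))
  →1  I(KK(IK))
  →2  KK(IK)
  →3  K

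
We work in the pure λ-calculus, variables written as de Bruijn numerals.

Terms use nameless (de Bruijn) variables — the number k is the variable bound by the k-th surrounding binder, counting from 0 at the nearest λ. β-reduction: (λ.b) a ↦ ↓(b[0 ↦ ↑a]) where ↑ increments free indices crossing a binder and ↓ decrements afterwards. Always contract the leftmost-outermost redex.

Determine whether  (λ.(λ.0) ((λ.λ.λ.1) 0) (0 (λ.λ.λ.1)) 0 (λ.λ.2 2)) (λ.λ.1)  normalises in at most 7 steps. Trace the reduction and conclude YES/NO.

Answer: YES — reaches normal form λ.λ.λ.1 in 7 ≤ 7 steps

Reduction:
  start: (λ.(λ.0) ((λ.λ.λ.1) 0) (0 (λ.λ.λ.1)) 0 (λ.λ.2 2)) (λ.λ.1)
  step 1: (λ.0) ((λ.λ.λ.1) (λ.λ.1)) ((λ.λ.1) (λ.λ.λ.1)) (λ.λ.1) (λ.λ.(λ.λ.1) (λ.λ.1))
  step 2: (λ.λ.λ.1) (λ.λ.1) ((λ.λ.1) (λ.λ.λ.1)) (λ.λ.1) (λ.λ.(λ.λ.1) (λ.λ.1))
  step 3: (λ.λ.1) ((λ.λ.1) (λ.λ.λ.1)) (λ.λ.1) (λ.λ.(λ.λ.1) (λ.λ.1))
  step 4: (λ.(λ.λ.1) (λ.λ.λ.1)) (λ.λ.1) (λ.λ.(λ.λ.1) (λ.λ.1))
  step 5: (λ.λ.1) (λ.λ.λ.1) (λ.λ.(λ.λ.1) (λ.λ.1))
  step 6: (λ.λ.λ.λ.1) (λ.λ.(λ.λ.1) (λ.λ.1))
  step 7: λ.λ.λ.1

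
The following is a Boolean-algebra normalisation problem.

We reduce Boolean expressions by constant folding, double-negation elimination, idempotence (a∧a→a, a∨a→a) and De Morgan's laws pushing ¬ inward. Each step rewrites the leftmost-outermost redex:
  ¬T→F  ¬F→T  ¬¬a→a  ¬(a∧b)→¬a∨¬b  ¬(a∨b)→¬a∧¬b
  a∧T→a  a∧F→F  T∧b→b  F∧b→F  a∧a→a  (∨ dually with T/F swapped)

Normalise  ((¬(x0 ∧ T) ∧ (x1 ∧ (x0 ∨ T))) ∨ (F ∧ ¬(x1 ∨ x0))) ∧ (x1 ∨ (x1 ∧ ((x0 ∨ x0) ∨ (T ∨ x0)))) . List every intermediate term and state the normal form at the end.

Answer: normal form = (¬x0 ∧ x1) ∧ x1  (in 12 steps)

Reduction:
  start: ((¬(x0 ∧ T) ∧ (x1 ∧ (x0 ∨ T))) ∨ (F ∧ ¬(x1 ∨ x0))) ∧ (x1 ∨ (x1 ∧ ((x0 ∨ x0) ∨ (T ∨ x0))))
  step 1: (((¬x0 ∨ ¬T) ∧ (x1 ∧ (x0 ∨ T))) ∨ (F ∧ ¬(x1 ∨ x0))) ∧ (x1 ∨ (x1 ∧ ((x0 ∨ x0) ∨ (T ∨ x0))))
  step 2: (((¬x0 ∨ F) ∧ (x1 ∧ (x0 ∨ T))) ∨ (F ∧ ¬(x1 ∨ x0))) ∧ (x1 ∨ (x1 ∧ ((x0 ∨ x0) ∨ (T ∨ x0))))
  step 3: ((¬x0 ∧ (x1 ∧ (x0 ∨ T))) ∨ (F ∧ ¬(x1 ∨ x0))) ∧ (x1 ∨ (x1 ∧ ((x0 ∨ x0) ∨ (T ∨ x0))))
  step 4: ((¬x0 ∧ (x1 ∧ T)) ∨ (F ∧ ¬(x1 ∨ x0))) ∧ (x1 ∨ (x1 ∧ ((x0 ∨ x0) ∨ (T ∨ x0))))
  step 5: ((¬x0 ∧ x1) ∨ (F ∧ ¬(x1 ∨ x0))) ∧ (x1 ∨ (x1 ∧ ((x0 ∨ x0) ∨ (T ∨ x0))))
  step 6: ((¬x0 ∧ x1) ∨ F) ∧ (x1 ∨ (x1 ∧ ((x0 ∨ x0) ∨ (T ∨ x0))))
  step 7: (¬x0 ∧ x1) ∧ (x1 ∨ (x1 ∧ ((x0 ∨ x0) ∨ (T ∨ x0))))
  step 8: (¬x0 ∧ x1) ∧ (x1 ∨ (x1 ∧ (x0 ∨ (T ∨ x0))))
  step 9: (¬x0 ∧ x1) ∧ (x1 ∨ (x1 ∧ (x0 ∨ T)))
  step 10: (¬x0 ∧ x1) ∧ (x1 ∨ (x1 ∧ T))
  step 11: (¬x0 ∧ x1) ∧ (x1 ∨ x1)
  step 12: (¬x0 ∧ x1) ∧ x1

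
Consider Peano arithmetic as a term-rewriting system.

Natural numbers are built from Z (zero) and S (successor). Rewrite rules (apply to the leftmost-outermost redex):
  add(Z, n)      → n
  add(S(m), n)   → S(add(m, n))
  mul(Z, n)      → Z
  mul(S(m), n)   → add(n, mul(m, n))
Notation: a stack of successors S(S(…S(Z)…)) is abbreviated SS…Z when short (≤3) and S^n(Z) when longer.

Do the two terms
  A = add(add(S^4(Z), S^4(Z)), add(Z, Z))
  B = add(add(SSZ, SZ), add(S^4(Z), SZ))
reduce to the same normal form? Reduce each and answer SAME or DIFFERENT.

Answer: SAME — A ⇓ S^8(Z), B ⇓ S^8(Z)

Derivation:
Term A:
  start: add(add(S^4(Z), S^4(Z)), add(Z, Z))
  [1] add(S(add(SSSZ, S^4(Z))), add(Z, Z))
  [2] S(add(add(SSSZ, S^4(Z)), add(Z, Z)))
  [3] S(add(S(add(SSZ, S^4(Z))), add(Z, Z)))
  [4] S(S(add(add(SSZ, S^4(Z)), add(Z, Z))))
  [5] S(S(add(S(add(SZ, S^4(Z))), add(Z, Z))))
  [6] S(S(S(add(add(SZ, S^4(Z)), add(Z, Z)))))
  [7] S(S(S(add(S(add(Z, S^4(Z))), add(Z, Z)))))
  [8] S(S(S(S(add(add(Z, S^4(Z)), add(Z, Z))))))
  [9] S(S(S(S(add(S^4(Z), add(Z, Z))))))
  [10] S(S(S(S(S(add(SSSZ, add(Z, Z)))))))
  [11] S(S(S(S(S(S(add(SSZ, add(Z, Z))))))))
  [12] S(S(S(S(S(S(S(add(SZ, add(Z, Z)))))))))
  [13] S(S(S(S(S(S(S(S(add(Z, add(Z, Z))))))))))
  [14] S(S(S(S(S(S(S(S(add(Z, Z)))))))))
  [15] S^8(Z)

Term B:
  start: add(add(SSZ, SZ), add(S^4(Z), SZ))
  [1] add(S(add(SZ, SZ)), add(S^4(Z), SZ))
  [2] S(add(add(SZ, SZ), add(S^4(Z), SZ)))
  [3] S(add(S(add(Z, SZ)), add(S^4(Z), SZ)))
  [4] S(S(add(add(Z, SZ), add(S^4(Z), SZ))))
  [5] S(S(add(SZ, add(S^4(Z), SZ))))
  [6] S(S(S(add(Z, add(S^4(Z), SZ)))))
  [7] S(S(S(add(S^4(Z), SZ))))
  [8] S(S(S(S(add(SSSZ, SZ)))))
  [9] S(S(S(S(S(add(SSZ, SZ))))))
  [10] S(S(S(S(S(S(add(SZ, SZ)))))))
  [11] S(S(S(S(S(S(S(add(Z, SZ))))))))
  [12] S^8(Z)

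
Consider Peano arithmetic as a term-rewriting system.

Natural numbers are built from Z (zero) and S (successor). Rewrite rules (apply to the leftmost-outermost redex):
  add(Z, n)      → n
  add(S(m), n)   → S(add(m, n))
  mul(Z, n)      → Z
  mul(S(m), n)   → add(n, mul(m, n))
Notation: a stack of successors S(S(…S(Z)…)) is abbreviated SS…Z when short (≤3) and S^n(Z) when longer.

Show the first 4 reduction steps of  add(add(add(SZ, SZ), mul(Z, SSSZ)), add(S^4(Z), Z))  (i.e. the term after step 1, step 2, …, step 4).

Answer: after 4 steps: S(add(add(SZ, mul(Z, SSSZ)), add(S^4(Z), Z)))

Working:
  start: add(add(add(SZ, SZ), mul(Z, SSSZ)), add(S^4(Z), Z))
  [1] add(add(S(add(Z, SZ)), mul(Z, SSSZ)), add(S^4(Z), Z))
  [2] add(S(add(add(Z, SZ), mul(Z, SSSZ))), add(S^4(Z), Z))
  [3] S(add(add(add(Z, SZ), mul(Z, SSSZ)), add(S^4(Z), Z)))
  [4] S(add(add(SZ, mul(Z, SSSZ)), add(S^4(Z), Z)))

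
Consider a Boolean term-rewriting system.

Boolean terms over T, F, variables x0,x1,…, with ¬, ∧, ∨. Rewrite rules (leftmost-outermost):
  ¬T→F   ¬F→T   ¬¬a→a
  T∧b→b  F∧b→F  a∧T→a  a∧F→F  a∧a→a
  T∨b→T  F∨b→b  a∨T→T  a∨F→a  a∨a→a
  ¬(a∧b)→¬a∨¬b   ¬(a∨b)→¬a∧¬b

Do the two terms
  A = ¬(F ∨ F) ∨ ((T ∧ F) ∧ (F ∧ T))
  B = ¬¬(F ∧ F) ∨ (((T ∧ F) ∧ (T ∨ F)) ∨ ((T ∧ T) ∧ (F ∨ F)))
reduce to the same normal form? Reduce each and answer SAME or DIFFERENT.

Term A:
  start: ¬(F ∨ F) ∨ ((T ∧ F) ∧ (F ∧ T))
  [1] (¬F ∧ ¬F) ∨ ((T ∧ F) ∧ (F ∧ T))
  [2] ¬F ∨ ((T ∧ F) ∧ (F ∧ T))
  [3] T ∨ ((T ∧ F) ∧ (F ∧ T))
  [4] T

Term B:
  start: ¬¬(F ∧ F) ∨ (((T ∧ F) ∧ (T ∨ F)) ∨ ((T ∧ T) ∧ (F ∨ F)))
  [1] (F ∧ F) ∨ (((T ∧ F) ∧ (T ∨ F)) ∨ ((T ∧ T) ∧ (F ∨ F)))
  [2] F ∨ (((T ∧ F) ∧ (T ∨ F)) ∨ ((T ∧ T) ∧ (F ∨ F)))
  [3] ((T ∧ F) ∧ (T ∨ F)) ∨ ((T ∧ T) ∧ (F ∨ F))
  [4] (F ∧ (T ∨ F)) ∨ ((T ∧ T) ∧ (F ∨ F))
  [5] F ∨ ((T ∧ T) ∧ (F ∨ F))
  [6] (T ∧ T) ∧ (F ∨ F)
  [7] T ∧ (F ∨ F)
  [8] F ∨ F
  [9] F

Answer: DIFFERENT — A ⇓ T, B ⇓ F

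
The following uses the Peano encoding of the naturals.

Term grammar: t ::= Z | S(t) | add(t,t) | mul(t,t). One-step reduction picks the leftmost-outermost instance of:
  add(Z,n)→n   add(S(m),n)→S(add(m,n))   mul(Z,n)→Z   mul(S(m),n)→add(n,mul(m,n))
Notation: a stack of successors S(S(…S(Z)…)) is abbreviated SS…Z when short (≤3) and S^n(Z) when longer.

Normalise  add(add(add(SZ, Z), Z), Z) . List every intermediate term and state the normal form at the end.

Answer: normal form = SZ  (in 6 steps)

Derivation:
  start: add(add(add(SZ, Z), Z), Z)
  step 1: add(add(S(add(Z, Z)), Z), Z)
  step 2: add(S(add(add(Z, Z), Z)), Z)
  step 3: S(add(add(add(Z, Z), Z), Z))
  step 4: S(add(add(Z, Z), Z))
  step 5: S(add(Z, Z))
  step 6: SZ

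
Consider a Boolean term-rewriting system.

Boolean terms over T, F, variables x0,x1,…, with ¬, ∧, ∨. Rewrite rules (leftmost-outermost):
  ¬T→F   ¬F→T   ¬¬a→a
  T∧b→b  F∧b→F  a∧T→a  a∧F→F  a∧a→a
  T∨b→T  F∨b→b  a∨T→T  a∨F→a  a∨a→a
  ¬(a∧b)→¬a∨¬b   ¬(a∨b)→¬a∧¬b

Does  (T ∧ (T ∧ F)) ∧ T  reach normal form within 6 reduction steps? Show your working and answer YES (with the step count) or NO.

  start: (T ∧ (T ∧ F)) ∧ T
  →1  T ∧ (T ∧ F)
  →2  T ∧ F
  →3  F

Answer: YES — reaches normal form F in 3 ≤ 6 steps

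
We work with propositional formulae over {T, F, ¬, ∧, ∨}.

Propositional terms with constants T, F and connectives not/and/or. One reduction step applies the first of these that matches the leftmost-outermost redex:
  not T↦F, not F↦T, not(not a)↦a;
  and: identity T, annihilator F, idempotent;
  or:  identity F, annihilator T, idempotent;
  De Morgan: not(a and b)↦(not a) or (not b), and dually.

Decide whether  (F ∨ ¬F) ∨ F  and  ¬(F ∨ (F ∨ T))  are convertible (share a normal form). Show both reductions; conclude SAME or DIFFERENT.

Answer: DIFFERENT — A ⇓ T, B ⇓ F

Reduction:
Term A:
  start: (F ∨ ¬F) ∨ F
  [1] F ∨ ¬F
  [2] ¬F
  [3] T

Term B:
  start: ¬(F ∨ (F ∨ T))
  [1] ¬F ∧ ¬(F ∨ T)
  [2] T ∧ ¬(F ∨ T)
  [3] ¬(F ∨ T)
  [4] ¬F ∧ ¬T
  [5] T ∧ ¬T
  [6] ¬T
  [7] F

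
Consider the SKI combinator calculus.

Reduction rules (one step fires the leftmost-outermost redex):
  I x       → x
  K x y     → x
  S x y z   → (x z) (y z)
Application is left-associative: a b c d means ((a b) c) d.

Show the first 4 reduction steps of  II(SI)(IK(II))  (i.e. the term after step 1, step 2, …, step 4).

  start: II(SI)(IK(II))
  →1  I(SI)(IK(II))
  →2  SI(IK(II))
  →3  SI(K(II))
  →4  SI(KI)

Answer: after 4 steps: SI(KI)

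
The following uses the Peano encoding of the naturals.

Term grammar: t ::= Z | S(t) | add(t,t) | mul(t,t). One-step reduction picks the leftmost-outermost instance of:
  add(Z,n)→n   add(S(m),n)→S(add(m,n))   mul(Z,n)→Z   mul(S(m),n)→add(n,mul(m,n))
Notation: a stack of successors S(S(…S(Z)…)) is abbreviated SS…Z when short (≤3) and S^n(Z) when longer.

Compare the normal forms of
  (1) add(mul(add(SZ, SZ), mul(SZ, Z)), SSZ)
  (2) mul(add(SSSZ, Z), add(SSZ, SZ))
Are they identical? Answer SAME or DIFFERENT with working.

Term A:
  start: add(mul(add(SZ, SZ), mul(SZ, Z)), SSZ)
  →1  add(mul(S(add(Z, SZ)), mul(SZ, Z)), SSZ)
  →2  add(add(mul(SZ, Z), mul(add(Z, SZ), mul(SZ, Z))), SSZ)
  →3  add(add(add(Z, mul(Z, Z)), mul(add(Z, SZ), mul(SZ, Z))), SSZ)
  →4  add(add(mul(Z, Z), mul(add(Z, SZ), mul(SZ, Z))), SSZ)
  →5  add(add(Z, mul(add(Z, SZ), mul(SZ, Z))), SSZ)
  →6  add(mul(add(Z, SZ), mul(SZ, Z)), SSZ)
  →7  add(mul(SZ, mul(SZ, Z)), SSZ)
  →8  add(add(mul(SZ, Z), mul(Z, mul(SZ, Z))), SSZ)
  →9  add(add(add(Z, mul(Z, Z)), mul(Z, mul(SZ, Z))), SSZ)
  →10  add(add(mul(Z, Z), mul(Z, mul(SZ, Z))), SSZ)
  →11  add(add(Z, mul(Z, mul(SZ, Z))), SSZ)
  →12  add(mul(Z, mul(SZ, Z)), SSZ)
  →13  add(Z, SSZ)
  →14  SSZ

Term B:
  start: mul(add(SSSZ, Z), add(SSZ, SZ))
  →1  mul(S(add(SSZ, Z)), add(SSZ, SZ))
  →2  add(add(SSZ, SZ), mul(add(SSZ, Z), add(SSZ, SZ)))
  →3  add(S(add(SZ, SZ)), mul(add(SSZ, Z), add(SSZ, SZ)))
  →4  S(add(add(SZ, SZ), mul(add(SSZ, Z), add(SSZ, SZ))))
  →5  S(add(S(add(Z, SZ)), mul(add(SSZ, Z), add(SSZ, SZ))))
  →6  S(S(add(add(Z, SZ), mul(add(SSZ, Z), add(SSZ, SZ)))))
  →7  S(S(add(SZ, mul(add(SSZ, Z), add(SSZ, SZ)))))
  →8  S(S(S(add(Z, mul(add(SSZ, Z), add(SSZ, SZ))))))
  →9  S(S(S(mul(add(SSZ, Z), add(SSZ, SZ)))))
  →10  S(S(S(mul(S(add(SZ, Z)), add(SSZ, SZ)))))
  →11  S(S(S(add(add(SSZ, SZ), mul(add(SZ, Z), add(SSZ, SZ))))))
  →12  S(S(S(add(S(add(SZ, SZ)), mul(add(SZ, Z), add(SSZ, SZ))))))
  →13  S(S(S(S(add(add(SZ, SZ), mul(add(SZ, Z), add(SSZ, SZ)))))))
  →14  S(S(S(S(add(S(add(Z, SZ)), mul(add(SZ, Z), add(SSZ, SZ)))))))
  →15  S(S(S(S(S(add(add(Z, SZ), mul(add(SZ, Z), add(SSZ, SZ))))))))
  →16  S(S(S(S(S(add(SZ, mul(add(SZ, Z), add(SSZ, SZ))))))))
  →17  S(S(S(S(S(S(add(Z, mul(add(SZ, Z), add(SSZ, SZ)))))))))
  →18  S(S(S(S(S(S(mul(add(SZ, Z), add(SSZ, SZ))))))))
  →19  S(S(S(S(S(S(mul(S(add(Z, Z)), add(SSZ, SZ))))))))
  →20  S(S(S(S(S(S(add(add(SSZ, SZ), mul(add(Z, Z), add(SSZ, SZ)))))))))
  →21  S(S(S(S(S(S(add(S(add(SZ, SZ)), mul(add(Z, Z), add(SSZ, SZ)))))))))
  →22  S(S(S(S(S(S(S(add(add(SZ, SZ), mul(add(Z, Z), add(SSZ, SZ))))))))))
  →23  S(S(S(S(S(S(S(add(S(add(Z, SZ)), mul(add(Z, Z), add(SSZ, SZ))))))))))
  →24  S(S(S(S(S(S(S(S(add(add(Z, SZ), mul(add(Z, Z), add(SSZ, SZ)))))))))))
  →25  S(S(S(S(S(S(S(S(add(SZ, mul(add(Z, Z), add(SSZ, SZ)))))))))))
  →26  S(S(S(S(S(S(S(S(S(add(Z, mul(add(Z, Z), add(SSZ, SZ))))))))))))
  →27  S(S(S(S(S(S(S(S(S(mul(add(Z, Z), add(SSZ, SZ)))))))))))
  →28  S(S(S(S(S(S(S(S(S(mul(Z, add(SSZ, SZ)))))))))))
  →29  S^9(Z)

Answer: DIFFERENT — A ⇓ SSZ, B ⇓ S^9(Z)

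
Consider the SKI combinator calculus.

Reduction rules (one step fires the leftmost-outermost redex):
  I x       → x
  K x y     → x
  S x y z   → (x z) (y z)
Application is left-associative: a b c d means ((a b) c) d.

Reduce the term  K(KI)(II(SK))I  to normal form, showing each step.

  start: K(KI)(II(SK))I
  [1] KII
  [2] I

Answer: normal form = I  (in 2 steps)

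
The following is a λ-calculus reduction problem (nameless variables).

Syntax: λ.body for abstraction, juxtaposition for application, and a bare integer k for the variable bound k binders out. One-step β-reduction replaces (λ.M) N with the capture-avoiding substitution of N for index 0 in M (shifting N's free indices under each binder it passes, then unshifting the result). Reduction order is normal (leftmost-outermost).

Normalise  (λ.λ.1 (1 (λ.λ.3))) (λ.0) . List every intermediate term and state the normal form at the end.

  start: (λ.λ.1 (1 (λ.λ.3))) (λ.0)
  [1] λ.(λ.0) ((λ.0) (λ.λ.λ.0))
  [2] λ.(λ.0) (λ.λ.λ.0)
  [3] λ.λ.λ.λ.0

Answer: normal form = λ.λ.λ.λ.0  (in 3 steps)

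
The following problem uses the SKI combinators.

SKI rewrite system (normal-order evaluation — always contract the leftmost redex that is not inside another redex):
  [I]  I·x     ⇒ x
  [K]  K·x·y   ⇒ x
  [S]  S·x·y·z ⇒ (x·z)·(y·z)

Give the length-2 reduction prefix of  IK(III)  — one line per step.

Answer: after 2 steps: K(II)

Working:
  start: IK(III)
  step 1: K(III)
  step 2: K(II)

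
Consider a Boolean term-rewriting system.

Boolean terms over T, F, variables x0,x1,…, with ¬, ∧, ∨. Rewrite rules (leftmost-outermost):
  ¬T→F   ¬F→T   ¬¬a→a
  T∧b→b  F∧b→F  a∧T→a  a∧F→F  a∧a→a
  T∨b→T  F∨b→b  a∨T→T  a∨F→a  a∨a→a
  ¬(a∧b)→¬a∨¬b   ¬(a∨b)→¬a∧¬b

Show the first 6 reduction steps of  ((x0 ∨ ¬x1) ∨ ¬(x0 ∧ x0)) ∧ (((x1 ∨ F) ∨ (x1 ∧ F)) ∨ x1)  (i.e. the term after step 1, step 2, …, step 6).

  start: ((x0 ∨ ¬x1) ∨ ¬(x0 ∧ x0)) ∧ (((x1 ∨ F) ∨ (x1 ∧ F)) ∨ x1)
  step 1: ((x0 ∨ ¬x1) ∨ (¬x0 ∨ ¬x0)) ∧ (((x1 ∨ F) ∨ (x1 ∧ F)) ∨ x1)
  step 2: ((x0 ∨ ¬x1) ∨ ¬x0) ∧ (((x1 ∨ F) ∨ (x1 ∧ F)) ∨ x1)
  step 3: ((x0 ∨ ¬x1) ∨ ¬x0) ∧ ((x1 ∨ (x1 ∧ F)) ∨ x1)
  step 4: ((x0 ∨ ¬x1) ∨ ¬x0) ∧ ((x1 ∨ F) ∨ x1)
  step 5: ((x0 ∨ ¬x1) ∨ ¬x0) ∧ (x1 ∨ x1)
  step 6: ((x0 ∨ ¬x1) ∨ ¬x0) ∧ x1

Answer: after 6 steps: ((x0 ∨ ¬x1) ∨ ¬x0) ∧ x1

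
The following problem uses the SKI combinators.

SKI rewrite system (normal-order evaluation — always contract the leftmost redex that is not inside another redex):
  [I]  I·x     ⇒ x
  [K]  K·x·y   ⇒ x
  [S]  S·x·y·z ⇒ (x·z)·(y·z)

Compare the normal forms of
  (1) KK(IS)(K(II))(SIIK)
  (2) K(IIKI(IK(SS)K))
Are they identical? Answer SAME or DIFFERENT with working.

Term A:
  start: KK(IS)(K(II))(SIIK)
  step 1: K(K(II))(SIIK)
  step 2: K(II)
  step 3: KI

Term B:
  start: K(IIKI(IK(SS)K))
  step 1: K(IKI(IK(SS)K))
  step 2: K(KI(IK(SS)K))
  step 3: KI

Answer: SAME — A ⇓ KI, B ⇓ KI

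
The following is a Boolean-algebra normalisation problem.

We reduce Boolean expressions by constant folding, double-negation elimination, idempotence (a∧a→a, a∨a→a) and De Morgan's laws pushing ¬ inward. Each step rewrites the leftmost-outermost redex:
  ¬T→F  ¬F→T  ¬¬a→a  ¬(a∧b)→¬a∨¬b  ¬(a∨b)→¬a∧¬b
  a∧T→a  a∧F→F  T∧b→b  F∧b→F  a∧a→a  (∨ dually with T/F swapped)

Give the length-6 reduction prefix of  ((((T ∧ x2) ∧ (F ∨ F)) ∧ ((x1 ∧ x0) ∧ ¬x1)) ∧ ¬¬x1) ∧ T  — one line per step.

  start: ((((T ∧ x2) ∧ (F ∨ F)) ∧ ((x1 ∧ x0) ∧ ¬x1)) ∧ ¬¬x1) ∧ T
  step 1: (((T ∧ x2) ∧ (F ∨ F)) ∧ ((x1 ∧ x0) ∧ ¬x1)) ∧ ¬¬x1
  step 2: ((x2 ∧ (F ∨ F)) ∧ ((x1 ∧ x0) ∧ ¬x1)) ∧ ¬¬x1
  step 3: ((x2 ∧ F) ∧ ((x1 ∧ x0) ∧ ¬x1)) ∧ ¬¬x1
  step 4: (F ∧ ((x1 ∧ x0) ∧ ¬x1)) ∧ ¬¬x1
  step 5: F ∧ ¬¬x1
  step 6: F

Answer: after 6 steps: F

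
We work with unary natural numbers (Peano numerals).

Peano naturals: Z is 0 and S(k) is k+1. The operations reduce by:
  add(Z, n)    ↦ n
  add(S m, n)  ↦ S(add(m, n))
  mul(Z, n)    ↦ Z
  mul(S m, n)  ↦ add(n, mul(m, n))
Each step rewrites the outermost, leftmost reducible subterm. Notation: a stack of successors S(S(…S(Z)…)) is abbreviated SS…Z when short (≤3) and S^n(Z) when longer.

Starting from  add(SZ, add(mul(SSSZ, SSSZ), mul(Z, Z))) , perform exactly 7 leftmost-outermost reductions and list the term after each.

Answer: after 7 steps: S(S(S(add(add(SZ, mul(SSZ, SSSZ)), mul(Z, Z)))))

Reduction:
  start: add(SZ, add(mul(SSSZ, SSSZ), mul(Z, Z)))
  step 1: S(add(Z, add(mul(SSSZ, SSSZ), mul(Z, Z))))
  step 2: S(add(mul(SSSZ, SSSZ), mul(Z, Z)))
  step 3: S(add(add(SSSZ, mul(SSZ, SSSZ)), mul(Z, Z)))
  step 4: S(add(S(add(SSZ, mul(SSZ, SSSZ))), mul(Z, Z)))
  step 5: S(S(add(add(SSZ, mul(SSZ, SSSZ)), mul(Z, Z))))
  step 6: S(S(add(S(add(SZ, mul(SSZ, SSSZ))), mul(Z, Z))))
  step 7: S(S(S(add(add(SZ, mul(SSZ, SSSZ)), mul(Z, Z)))))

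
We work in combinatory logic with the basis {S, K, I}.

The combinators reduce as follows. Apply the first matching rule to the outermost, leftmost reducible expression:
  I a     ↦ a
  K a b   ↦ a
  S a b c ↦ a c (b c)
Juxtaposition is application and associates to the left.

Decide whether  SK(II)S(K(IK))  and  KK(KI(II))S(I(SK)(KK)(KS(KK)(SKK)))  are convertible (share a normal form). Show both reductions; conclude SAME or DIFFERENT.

Answer: DIFFERENT — A ⇓ S(KK), B ⇓ S

Reduction:
Term A:
  start: SK(II)S(K(IK))
  [1] KS(IIS)(K(IK))
  [2] S(K(IK))
  [3] S(KK)

Term B:
  start: KK(KI(II))S(I(SK)(KK)(KS(KK)(SKK)))
  [1] KS(I(SK)(KK)(KS(KK)(SKK)))
  [2] S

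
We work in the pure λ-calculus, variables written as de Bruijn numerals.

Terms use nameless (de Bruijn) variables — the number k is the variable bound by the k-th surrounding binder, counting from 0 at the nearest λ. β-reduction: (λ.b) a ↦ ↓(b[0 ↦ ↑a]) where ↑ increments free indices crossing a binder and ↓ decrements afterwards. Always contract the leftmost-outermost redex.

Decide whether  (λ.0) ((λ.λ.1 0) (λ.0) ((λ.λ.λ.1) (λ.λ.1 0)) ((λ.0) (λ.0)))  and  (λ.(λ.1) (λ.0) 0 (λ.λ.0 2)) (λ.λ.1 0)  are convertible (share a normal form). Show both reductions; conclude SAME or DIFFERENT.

Term A:
  start: (λ.0) ((λ.λ.1 0) (λ.0) ((λ.λ.λ.1) (λ.λ.1 0)) ((λ.0) (λ.0)))
  [1] (λ.λ.1 0) (λ.0) ((λ.λ.λ.1) (λ.λ.1 0)) ((λ.0) (λ.0))
  [2] (λ.(λ.0) 0) ((λ.λ.λ.1) (λ.λ.1 0)) ((λ.0) (λ.0))
  [3] (λ.0) ((λ.λ.λ.1) (λ.λ.1 0)) ((λ.0) (λ.0))
  [4] (λ.λ.λ.1) (λ.λ.1 0) ((λ.0) (λ.0))
  [5] (λ.λ.1) ((λ.0) (λ.0))
  [6] λ.(λ.0) (λ.0)
  [7] λ.λ.0

Term B:
  start: (λ.(λ.1) (λ.0) 0 (λ.λ.0 2)) (λ.λ.1 0)
  [1] (λ.λ.λ.1 0) (λ.0) (λ.λ.1 0) (λ.λ.0 (λ.λ.1 0))
  [2] (λ.λ.1 0) (λ.λ.1 0) (λ.λ.0 (λ.λ.1 0))
  [3] (λ.(λ.λ.1 0) 0) (λ.λ.0 (λ.λ.1 0))
  [4] (λ.λ.1 0) (λ.λ.0 (λ.λ.1 0))
  [5] λ.(λ.λ.0 (λ.λ.1 0)) 0
  [6] λ.λ.0 (λ.λ.1 0)

Answer: DIFFERENT — A ⇓ λ.λ.0, B ⇓ λ.λ.0 (λ.λ.1 0)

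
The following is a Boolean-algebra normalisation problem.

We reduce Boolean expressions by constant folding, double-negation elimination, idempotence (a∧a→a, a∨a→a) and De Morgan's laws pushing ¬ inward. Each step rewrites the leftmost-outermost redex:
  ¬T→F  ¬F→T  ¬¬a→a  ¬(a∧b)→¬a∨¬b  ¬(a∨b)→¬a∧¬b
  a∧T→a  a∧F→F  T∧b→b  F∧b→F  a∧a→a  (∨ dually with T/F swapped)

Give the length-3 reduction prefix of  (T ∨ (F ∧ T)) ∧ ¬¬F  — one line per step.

Answer: after 3 steps: F

Derivation:
  start: (T ∨ (F ∧ T)) ∧ ¬¬F
  [1] T ∧ ¬¬F
  [2] ¬¬F
  [3] F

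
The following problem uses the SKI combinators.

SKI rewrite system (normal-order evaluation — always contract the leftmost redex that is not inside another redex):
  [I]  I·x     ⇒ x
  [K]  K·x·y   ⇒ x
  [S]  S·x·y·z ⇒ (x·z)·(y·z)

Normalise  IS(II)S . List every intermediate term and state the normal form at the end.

Answer: normal form = SIS  (in 2 steps)

Derivation:
  start: IS(II)S
  →1  S(II)S
  →2  SIS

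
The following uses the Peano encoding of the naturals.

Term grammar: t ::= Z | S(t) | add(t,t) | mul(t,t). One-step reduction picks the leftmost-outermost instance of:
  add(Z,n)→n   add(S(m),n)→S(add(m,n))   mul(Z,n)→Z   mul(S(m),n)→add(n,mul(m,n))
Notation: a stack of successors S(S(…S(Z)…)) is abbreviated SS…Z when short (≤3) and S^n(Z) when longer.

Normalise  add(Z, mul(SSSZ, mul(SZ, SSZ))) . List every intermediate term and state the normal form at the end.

  start: add(Z, mul(SSSZ, mul(SZ, SSZ)))
  step 1: mul(SSSZ, mul(SZ, SSZ))
  step 2: add(mul(SZ, SSZ), mul(SSZ, mul(SZ, SSZ)))
  step 3: add(add(SSZ, mul(Z, SSZ)), mul(SSZ, mul(SZ, SSZ)))
  step 4: add(S(add(SZ, mul(Z, SSZ))), mul(SSZ, mul(SZ, SSZ)))
  step 5: S(add(add(SZ, mul(Z, SSZ)), mul(SSZ, mul(SZ, SSZ))))
  step 6: S(add(S(add(Z, mul(Z, SSZ))), mul(SSZ, mul(SZ, SSZ))))
  step 7: S(S(add(add(Z, mul(Z, SSZ)), mul(SSZ, mul(SZ, SSZ)))))
  step 8: S(S(add(mul(Z, SSZ), mul(SSZ, mul(SZ, SSZ)))))
  step 9: S(S(add(Z, mul(SSZ, mul(SZ, SSZ)))))
  step 10: S(S(mul(SSZ, mul(SZ, SSZ))))
  step 11: S(S(add(mul(SZ, SSZ), mul(SZ, mul(SZ, SSZ)))))
  step 12: S(S(add(add(SSZ, mul(Z, SSZ)), mul(SZ, mul(SZ, SSZ)))))
  step 13: S(S(add(S(add(SZ, mul(Z, SSZ))), mul(SZ, mul(SZ, SSZ)))))
  step 14: S(S(S(add(add(SZ, mul(Z, SSZ)), mul(SZ, mul(SZ, SSZ))))))
  step 15: S(S(S(add(S(add(Z, mul(Z, SSZ))), mul(SZ, mul(SZ, SSZ))))))
  step 16: S(S(S(S(add(add(Z, mul(Z, SSZ)), mul(SZ, mul(SZ, SSZ)))))))
  step 17: S(S(S(S(add(mul(Z, SSZ), mul(SZ, mul(SZ, SSZ)))))))
  step 18: S(S(S(S(add(Z, mul(SZ, mul(SZ, SSZ)))))))
  step 19: S(S(S(S(mul(SZ, mul(SZ, SSZ))))))
  step 20: S(S(S(S(add(mul(SZ, SSZ), mul(Z, mul(SZ, SSZ)))))))
  step 21: S(S(S(S(add(add(SSZ, mul(Z, SSZ)), mul(Z, mul(SZ, SSZ)))))))
  step 22: S(S(S(S(add(S(add(SZ, mul(Z, SSZ))), mul(Z, mul(SZ, SSZ)))))))
  step 23: S(S(S(S(S(add(add(SZ, mul(Z, SSZ)), mul(Z, mul(SZ, SSZ))))))))
  step 24: S(S(S(S(S(add(S(add(Z, mul(Z, SSZ))), mul(Z, mul(SZ, SSZ))))))))
  step 25: S(S(S(S(S(S(add(add(Z, mul(Z, SSZ)), mul(Z, mul(SZ, SSZ)))))))))
  step 26: S(S(S(S(S(S(add(mul(Z, SSZ), mul(Z, mul(SZ, SSZ)))))))))
  step 27: S(S(S(S(S(S(add(Z, mul(Z, mul(SZ, SSZ)))))))))
  step 28: S(S(S(S(S(S(mul(Z, mul(SZ, SSZ))))))))
  step 29: S^6(Z)

Answer: normal form = S^6(Z)  (in 29 steps)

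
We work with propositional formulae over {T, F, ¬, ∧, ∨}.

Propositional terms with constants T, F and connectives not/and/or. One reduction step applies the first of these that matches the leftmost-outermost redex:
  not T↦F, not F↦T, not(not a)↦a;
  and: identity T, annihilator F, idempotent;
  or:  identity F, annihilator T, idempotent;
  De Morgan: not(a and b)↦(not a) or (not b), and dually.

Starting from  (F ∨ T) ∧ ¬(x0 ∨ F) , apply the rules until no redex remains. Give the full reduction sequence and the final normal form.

  start: (F ∨ T) ∧ ¬(x0 ∨ F)
  [1] T ∧ ¬(x0 ∨ F)
  [2] ¬(x0 ∨ F)
  [3] ¬x0 ∧ ¬F
  [4] ¬x0 ∧ T
  [5] ¬x0

Answer: normal form = ¬x0  (in 5 steps)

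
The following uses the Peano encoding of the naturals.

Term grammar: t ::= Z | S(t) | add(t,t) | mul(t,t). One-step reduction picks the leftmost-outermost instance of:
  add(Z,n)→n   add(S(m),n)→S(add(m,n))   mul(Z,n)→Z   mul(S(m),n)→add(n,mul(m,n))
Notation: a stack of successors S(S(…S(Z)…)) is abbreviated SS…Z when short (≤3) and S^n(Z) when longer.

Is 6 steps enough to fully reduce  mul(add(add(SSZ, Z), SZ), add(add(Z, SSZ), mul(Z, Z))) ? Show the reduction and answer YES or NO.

  start: mul(add(add(SSZ, Z), SZ), add(add(Z, SSZ), mul(Z, Z)))
  →1  mul(add(S(add(SZ, Z)), SZ), add(add(Z, SSZ), mul(Z, Z)))
  →2  mul(S(add(add(SZ, Z), SZ)), add(add(Z, SSZ), mul(Z, Z)))
  →3  add(add(add(Z, SSZ), mul(Z, Z)), mul(add(add(SZ, Z), SZ), add(add(Z, SSZ), mul(Z, Z))))
  →4  add(add(SSZ, mul(Z, Z)), mul(add(add(SZ, Z), SZ), add(add(Z, SSZ), mul(Z, Z))))
  →5  add(S(add(SZ, mul(Z, Z))), mul(add(add(SZ, Z), SZ), add(add(Z, SSZ), mul(Z, Z))))
  →6  S(add(add(SZ, mul(Z, Z)), mul(add(add(SZ, Z), SZ), add(add(Z, SSZ), mul(Z, Z)))))

Answer: NO — after 6 steps the term is S(add(add(SZ, mul(Z, Z)), mul(add(add(SZ, Z), SZ), add(add(Z, SSZ), mul(Z, Z))))), not yet normal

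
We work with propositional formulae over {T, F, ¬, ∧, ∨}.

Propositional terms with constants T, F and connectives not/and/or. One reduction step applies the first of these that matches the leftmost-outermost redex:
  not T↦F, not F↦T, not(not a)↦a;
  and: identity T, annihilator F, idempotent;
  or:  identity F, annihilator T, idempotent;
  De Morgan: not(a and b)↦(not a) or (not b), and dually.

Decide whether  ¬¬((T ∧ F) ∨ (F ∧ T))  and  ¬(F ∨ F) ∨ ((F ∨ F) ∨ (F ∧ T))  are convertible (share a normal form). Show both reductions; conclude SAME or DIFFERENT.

Term A:
  start: ¬¬((T ∧ F) ∨ (F ∧ T))
  [1] (T ∧ F) ∨ (F ∧ T)
  [2] F ∨ (F ∧ T)
  [3] F ∧ T
  [4] F

Term B:
  start: ¬(F ∨ F) ∨ ((F ∨ F) ∨ (F ∧ T))
  [1] (¬F ∧ ¬F) ∨ ((F ∨ F) ∨ (F ∧ T))
  [2] ¬F ∨ ((F ∨ F) ∨ (F ∧ T))
  [3] T ∨ ((F ∨ F) ∨ (F ∧ T))
  [4] T

Answer: DIFFERENT — A ⇓ F, B ⇓ T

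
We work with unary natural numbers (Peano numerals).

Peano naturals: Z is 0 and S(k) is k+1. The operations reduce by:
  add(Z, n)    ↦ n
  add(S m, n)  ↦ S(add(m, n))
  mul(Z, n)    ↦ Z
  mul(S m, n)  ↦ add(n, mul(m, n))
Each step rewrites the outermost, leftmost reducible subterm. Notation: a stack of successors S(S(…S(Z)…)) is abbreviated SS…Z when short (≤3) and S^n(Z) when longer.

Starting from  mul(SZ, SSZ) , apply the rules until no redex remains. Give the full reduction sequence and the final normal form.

  start: mul(SZ, SSZ)
  →1  add(SSZ, mul(Z, SSZ))
  →2  S(add(SZ, mul(Z, SSZ)))
  →3  S(S(add(Z, mul(Z, SSZ))))
  →4  S(S(mul(Z, SSZ)))
  →5  SSZ

Answer: normal form = SSZ  (in 5 steps)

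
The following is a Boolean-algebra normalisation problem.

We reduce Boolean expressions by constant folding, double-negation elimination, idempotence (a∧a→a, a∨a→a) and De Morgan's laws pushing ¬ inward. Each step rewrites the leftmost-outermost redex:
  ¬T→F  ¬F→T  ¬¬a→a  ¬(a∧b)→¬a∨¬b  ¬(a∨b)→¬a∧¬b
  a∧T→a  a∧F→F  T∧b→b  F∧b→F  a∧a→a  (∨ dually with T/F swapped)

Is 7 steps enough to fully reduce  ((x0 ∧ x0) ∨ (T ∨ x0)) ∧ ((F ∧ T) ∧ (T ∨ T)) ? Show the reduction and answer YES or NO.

Answer: YES — reaches normal form F in 6 ≤ 7 steps

Reduction:
  start: ((x0 ∧ x0) ∨ (T ∨ x0)) ∧ ((F ∧ T) ∧ (T ∨ T))
  →1  (x0 ∨ (T ∨ x0)) ∧ ((F ∧ T) ∧ (T ∨ T))
  →2  (x0 ∨ T) ∧ ((F ∧ T) ∧ (T ∨ T))
  →3  T ∧ ((F ∧ T) ∧ (T ∨ T))
  →4  (F ∧ T) ∧ (T ∨ T)
  →5  F ∧ (T ∨ T)
  →6  F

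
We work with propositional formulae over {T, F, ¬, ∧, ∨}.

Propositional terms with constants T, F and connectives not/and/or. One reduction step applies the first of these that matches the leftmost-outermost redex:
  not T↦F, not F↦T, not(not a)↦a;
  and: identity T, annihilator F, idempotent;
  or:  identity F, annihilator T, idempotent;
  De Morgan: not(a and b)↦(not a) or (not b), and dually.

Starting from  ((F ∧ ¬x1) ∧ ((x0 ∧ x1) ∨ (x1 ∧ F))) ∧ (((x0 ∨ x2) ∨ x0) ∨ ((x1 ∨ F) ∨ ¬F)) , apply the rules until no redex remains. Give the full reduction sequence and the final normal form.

  start: ((F ∧ ¬x1) ∧ ((x0 ∧ x1) ∨ (x1 ∧ F))) ∧ (((x0 ∨ x2) ∨ x0) ∨ ((x1 ∨ F) ∨ ¬F))
  step 1: (F ∧ ((x0 ∧ x1) ∨ (x1 ∧ F))) ∧ (((x0 ∨ x2) ∨ x0) ∨ ((x1 ∨ F) ∨ ¬F))
  step 2: F ∧ (((x0 ∨ x2) ∨ x0) ∨ ((x1 ∨ F) ∨ ¬F))
  step 3: F

Answer: normal form = F  (in 3 steps)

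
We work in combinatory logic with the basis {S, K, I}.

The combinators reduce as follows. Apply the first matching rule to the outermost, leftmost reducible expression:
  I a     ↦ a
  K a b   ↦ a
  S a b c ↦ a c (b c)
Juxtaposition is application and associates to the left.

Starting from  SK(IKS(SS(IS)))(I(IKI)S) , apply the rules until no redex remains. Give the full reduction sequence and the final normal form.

Answer: normal form = I  (in 5 steps)

Derivation:
  start: SK(IKS(SS(IS)))(I(IKI)S)
  step 1: K(I(IKI)S)(IKS(SS(IS))(I(IKI)S))
  step 2: I(IKI)S
  step 3: IKIS
  step 4: KIS
  step 5: I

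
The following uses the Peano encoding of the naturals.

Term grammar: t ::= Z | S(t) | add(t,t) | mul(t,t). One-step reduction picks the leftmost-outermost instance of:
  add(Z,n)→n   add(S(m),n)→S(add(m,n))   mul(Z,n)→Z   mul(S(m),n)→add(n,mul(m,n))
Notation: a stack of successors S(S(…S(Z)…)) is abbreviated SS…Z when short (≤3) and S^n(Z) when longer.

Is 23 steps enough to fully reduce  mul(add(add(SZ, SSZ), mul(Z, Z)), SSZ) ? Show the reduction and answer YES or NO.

Answer: YES — reaches normal form S^6(Z) in 20 ≤ 23 steps

Working:
  start: mul(add(add(SZ, SSZ), mul(Z, Z)), SSZ)
  →1  mul(add(S(add(Z, SSZ)), mul(Z, Z)), SSZ)
  →2  mul(S(add(add(Z, SSZ), mul(Z, Z))), SSZ)
  →3  add(SSZ, mul(add(add(Z, SSZ), mul(Z, Z)), SSZ))
  →4  S(add(SZ, mul(add(add(Z, SSZ), mul(Z, Z)), SSZ)))
  →5  S(S(add(Z, mul(add(add(Z, SSZ), mul(Z, Z)), SSZ))))
  →6  S(S(mul(add(add(Z, SSZ), mul(Z, Z)), SSZ)))
  →7  S(S(mul(add(SSZ, mul(Z, Z)), SSZ)))
  →8  S(S(mul(S(add(SZ, mul(Z, Z))), SSZ)))
  →9  S(S(add(SSZ, mul(add(SZ, mul(Z, Z)), SSZ))))
  →10  S(S(S(add(SZ, mul(add(SZ, mul(Z, Z)), SSZ)))))
  →11  S(S(S(S(add(Z, mul(add(SZ, mul(Z, Z)), SSZ))))))
  →12  S(S(S(S(mul(add(SZ, mul(Z, Z)), SSZ)))))
  →13  S(S(S(S(mul(S(add(Z, mul(Z, Z))), SSZ)))))
  →14  S(S(S(S(add(SSZ, mul(add(Z, mul(Z, Z)), SSZ))))))
  →15  S(S(S(S(S(add(SZ, mul(add(Z, mul(Z, Z)), SSZ)))))))
  →16  S(S(S(S(S(S(add(Z, mul(add(Z, mul(Z, Z)), SSZ))))))))
  →17  S(S(S(S(S(S(mul(add(Z, mul(Z, Z)), SSZ)))))))
  →18  S(S(S(S(S(S(mul(mul(Z, Z), SSZ)))))))
  →19  S(S(S(S(S(S(mul(Z, SSZ)))))))
  →20  S^6(Z)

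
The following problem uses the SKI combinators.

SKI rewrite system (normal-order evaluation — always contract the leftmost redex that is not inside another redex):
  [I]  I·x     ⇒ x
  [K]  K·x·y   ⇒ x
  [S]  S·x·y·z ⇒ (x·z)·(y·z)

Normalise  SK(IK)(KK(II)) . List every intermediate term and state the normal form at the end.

Answer: normal form = K  (in 3 steps)

Reduction:
  start: SK(IK)(KK(II))
  →1  K(KK(II))(IK(KK(II)))
  →2  KK(II)
  →3  K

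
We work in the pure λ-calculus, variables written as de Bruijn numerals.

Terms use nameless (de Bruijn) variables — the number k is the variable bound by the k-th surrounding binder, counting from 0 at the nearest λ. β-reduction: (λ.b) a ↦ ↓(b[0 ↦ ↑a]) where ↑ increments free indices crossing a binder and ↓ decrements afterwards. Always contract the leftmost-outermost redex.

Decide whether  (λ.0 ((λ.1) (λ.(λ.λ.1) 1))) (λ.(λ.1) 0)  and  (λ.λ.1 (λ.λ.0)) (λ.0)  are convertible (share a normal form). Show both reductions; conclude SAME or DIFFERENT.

Answer: DIFFERENT — A ⇓ λ.0, B ⇓ λ.λ.λ.0

Working:
Term A:
  start: (λ.0 ((λ.1) (λ.(λ.λ.1) 1))) (λ.(λ.1) 0)
  step 1: (λ.(λ.1) 0) ((λ.λ.(λ.1) 0) (λ.(λ.λ.1) (λ.(λ.1) 0)))
  step 2: (λ.(λ.λ.(λ.1) 0) (λ.(λ.λ.1) (λ.(λ.1) 0))) ((λ.λ.(λ.1) 0) (λ.(λ.λ.1) (λ.(λ.1) 0)))
  step 3: (λ.λ.(λ.1) 0) (λ.(λ.λ.1) (λ.(λ.1) 0))
  step 4: λ.(λ.1) 0
  step 5: λ.0

Term B:
  start: (λ.λ.1 (λ.λ.0)) (λ.0)
  step 1: λ.(λ.0) (λ.λ.0)
  step 2: λ.λ.λ.0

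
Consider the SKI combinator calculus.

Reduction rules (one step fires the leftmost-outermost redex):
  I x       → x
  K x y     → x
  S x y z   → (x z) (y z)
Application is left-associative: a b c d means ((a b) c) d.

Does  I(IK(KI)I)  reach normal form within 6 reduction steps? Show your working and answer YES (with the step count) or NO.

  start: I(IK(KI)I)
  step 1: IK(KI)I
  step 2: K(KI)I
  step 3: KI

Answer: YES — reaches normal form KI in 3 ≤ 6 steps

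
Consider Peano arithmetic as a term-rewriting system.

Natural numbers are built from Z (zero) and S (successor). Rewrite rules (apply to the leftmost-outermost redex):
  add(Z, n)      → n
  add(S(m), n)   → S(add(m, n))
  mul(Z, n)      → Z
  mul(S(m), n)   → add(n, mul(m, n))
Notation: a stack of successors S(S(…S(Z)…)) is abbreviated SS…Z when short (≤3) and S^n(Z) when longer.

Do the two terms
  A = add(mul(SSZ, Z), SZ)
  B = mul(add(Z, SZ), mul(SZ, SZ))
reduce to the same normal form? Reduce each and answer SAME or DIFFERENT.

Answer: SAME — A ⇓ SZ, B ⇓ SZ

Reduction:
Term A:
  start: add(mul(SSZ, Z), SZ)
  →1  add(add(Z, mul(SZ, Z)), SZ)
  →2  add(mul(SZ, Z), SZ)
  →3  add(add(Z, mul(Z, Z)), SZ)
  →4  add(mul(Z, Z), SZ)
  →5  add(Z, SZ)
  →6  SZ

Term B:
  start: mul(add(Z, SZ), mul(SZ, SZ))
  →1  mul(SZ, mul(SZ, SZ))
  →2  add(mul(SZ, SZ), mul(Z, mul(SZ, SZ)))
  →3  add(add(SZ, mul(Z, SZ)), mul(Z, mul(SZ, SZ)))
  →4  add(S(add(Z, mul(Z, SZ))), mul(Z, mul(SZ, SZ)))
  →5  S(add(add(Z, mul(Z, SZ)), mul(Z, mul(SZ, SZ))))
  →6  S(add(mul(Z, SZ), mul(Z, mul(SZ, SZ))))
  →7  S(add(Z, mul(Z, mul(SZ, SZ))))
  →8  S(mul(Z, mul(SZ, SZ)))
  →9  SZ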